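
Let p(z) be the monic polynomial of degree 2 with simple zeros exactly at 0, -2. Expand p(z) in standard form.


The polynomial is p(z) = ∏_{α ∈ S} (z − α), where S = {0, -2}.
Expanding the product yields: p(z) = z^2 + 2·z.
The resulting polynomial has degree 2 and real coefficients as required.

p(z) = z^2 + 2·z.


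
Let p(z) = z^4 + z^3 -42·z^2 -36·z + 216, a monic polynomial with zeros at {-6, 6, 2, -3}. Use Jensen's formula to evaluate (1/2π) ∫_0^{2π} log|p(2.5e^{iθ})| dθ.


Zeros: -6, -3, 2, 6; r = 2.5.
Inside |z| < r: 2. Outside (|z| ≥ r): -6, -3, 6.
p(0) = 216, so log|p(0)| = log(216) = 5.3753.
Apply Jensen: I(r) = log|p(0)| + Σ_k log(r/|z_k|), summed over zeros inside |z| < r.
  log(r/|z_k|) for z_k = 2: log(2.5/2) = 0.2231
  Outside zeros (-6, -3, 6) contribute nothing to the Jensen sum.
Sum over inside zeros: 0.2231.
I(r) = log|p(0)| + (inside sum) = 5.3753 + 0.2231 = 5.5984.
Note: since some zeros are outside |z| ≤ r, the simplified n·log(r) form does NOT apply — only the inside zeros contribute.

I(r) ≈ 5.5984.


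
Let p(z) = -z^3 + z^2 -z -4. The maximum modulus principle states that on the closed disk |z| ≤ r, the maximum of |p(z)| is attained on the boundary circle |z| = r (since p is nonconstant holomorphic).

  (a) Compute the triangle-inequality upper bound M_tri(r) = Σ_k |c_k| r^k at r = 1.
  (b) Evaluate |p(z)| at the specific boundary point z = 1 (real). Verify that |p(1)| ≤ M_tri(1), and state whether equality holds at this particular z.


Coefficients: c_0 = -4, c_1 = -1, c_2 = 1, c_3 = -1. Radius r = 1.
Part (a). Triangle bound: M_tri(r) = Σ_k |c_k| r^k
  = |-4|·1^0 + |-1|·1^1 + |1|·1^2 + |-1|·1^3
  = 4 + 1 + 1 + 1 = 7.
This bounds M(r) := max_{|z|=r} |p(z)| from above; equality holds iff all terms c_k z^k can be made to align in phase at a single z on |z|=r.
Part (b). At z = 1 (real, on the circle |z| = r):
  p(1) = (-4)·1^0 + (-1)·1^1 + (1)·1^2 + (-1)·1^3 = -5.
  |p(1)| = 5.
Check: |p(1)| = 5 ≤ 7 = M_tri(1). ✓ Equality does not hold at z = 1 (the coefficients have mixed signs, so the terms do not all align in phase there).

M_tri(1) = 7; |p(1)| = 5; equality at z=1: no.


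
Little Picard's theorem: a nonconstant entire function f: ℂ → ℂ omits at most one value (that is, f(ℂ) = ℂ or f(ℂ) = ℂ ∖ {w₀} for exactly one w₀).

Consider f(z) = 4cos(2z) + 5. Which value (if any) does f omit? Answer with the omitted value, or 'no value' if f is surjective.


Little Picard bounds the complement of f(ℂ) to at most one point.
cos is entire and surjective onto ℂ: for every w ∈ ℂ, cos(ζ) = w has a solution ζ ∈ ℂ (e.g., via the complex inverse arccos). With ζ = 2z this gives z = ζ/(2). Then 4·cos(2z) takes every value in 4·ℂ = ℂ, and adding 5 is a bijection of ℂ. So f is surjective and omits no value. (Note: only on the real line is cos bounded by [−1, 1].)

Omitted value: no value.


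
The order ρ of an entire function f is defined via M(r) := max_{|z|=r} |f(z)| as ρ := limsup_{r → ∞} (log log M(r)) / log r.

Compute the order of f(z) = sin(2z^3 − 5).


Write sin(w) = (e^{iw} ± e^{−iw})/(2 or 2i), so |sin(w)| ≤ e^{|w|}. With w = 2z^3 − 5, |w| ≤ 2r^3 + 5 on |z|=r, giving M(r) ≤ e^{2r^3 + 5} and ρ ≤ 3. For the lower bound, choose z on |z|=r with 2z^3 purely imaginary of modulus 2r^3; then |sin(2z^3 − 5)| grows like e^{2r^3}/2, so ρ ≥ 3. Hence ρ = 3.
Therefore ρ = 3.

Order ρ = 3.


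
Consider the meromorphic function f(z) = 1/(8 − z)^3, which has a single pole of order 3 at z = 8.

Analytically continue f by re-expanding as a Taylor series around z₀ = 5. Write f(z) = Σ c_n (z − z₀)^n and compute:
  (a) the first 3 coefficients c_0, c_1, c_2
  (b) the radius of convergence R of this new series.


Let w = z − z₀, so z = z₀ + w.
Then 8 − z = 8 − (z₀ + w) = (8 − z₀) − w = 3 − w.
f(z) = 1/(3 − w)^3 = (1/(3)^3) · (1 − w/(3))^{−3}.
By the binomial series (1−u)^{−3} = Σ_{n≥0} C(n+2, 2) u^n for |u|<1, with u = w/(3):
  c_n = C(n+2, 2) / (3)^(n+3).
  c_0 = 1/(3)^3 = 1/27.
  c_1 = 3/(3)^4 = 1/27.
  c_2 = 6/(3)^5 = 2/81.
The series is valid for |w/d| < 1, i.e. |z − z₀| < |d|.
Radius of convergence: R = |8 − z₀| = |3| = 3 (distance from z₀ to the singularity z = 8).

c_0 = 1/27, c_1 = 1/27, c_2 = 2/81; R = 3.


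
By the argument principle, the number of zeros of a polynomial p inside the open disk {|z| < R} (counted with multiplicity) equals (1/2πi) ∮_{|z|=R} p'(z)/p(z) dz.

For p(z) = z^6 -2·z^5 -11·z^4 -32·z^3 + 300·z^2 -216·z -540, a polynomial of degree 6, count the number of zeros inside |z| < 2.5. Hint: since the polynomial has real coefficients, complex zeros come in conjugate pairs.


The zeros of p are: (3 + 1i), (3 - 1i), (-3 + 3i), (-3 - 3i), -1, 3.
Their magnitudes are: 3.162, 3.162, 4.243, 4.243, 1, 3.
Zeros with |z| < R = 2.5: -1.
Count = 1.
By the argument principle, (1/2πi) ∮_{|z|=R} p'(z)/p(z) dz equals exactly this count.

Number of zeros inside |z| < 2.5: 1.


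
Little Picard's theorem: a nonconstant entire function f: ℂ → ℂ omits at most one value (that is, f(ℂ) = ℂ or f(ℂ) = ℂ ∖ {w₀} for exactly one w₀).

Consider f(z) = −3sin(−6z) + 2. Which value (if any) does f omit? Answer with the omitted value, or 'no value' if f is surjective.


Little Picard bounds the complement of f(ℂ) to at most one point.
sin is entire and surjective onto ℂ: for every w ∈ ℂ, sin(ζ) = w has a solution ζ ∈ ℂ (e.g., via the complex inverse arcsin). With ζ = −6z this gives z = ζ/(-6). Then -3·sin(−6z) takes every value in -3·ℂ = ℂ, and adding 2 is a bijection of ℂ. So f is surjective and omits no value. (Note: only on the real line is sin bounded by [−1, 1].)

Omitted value: no value.


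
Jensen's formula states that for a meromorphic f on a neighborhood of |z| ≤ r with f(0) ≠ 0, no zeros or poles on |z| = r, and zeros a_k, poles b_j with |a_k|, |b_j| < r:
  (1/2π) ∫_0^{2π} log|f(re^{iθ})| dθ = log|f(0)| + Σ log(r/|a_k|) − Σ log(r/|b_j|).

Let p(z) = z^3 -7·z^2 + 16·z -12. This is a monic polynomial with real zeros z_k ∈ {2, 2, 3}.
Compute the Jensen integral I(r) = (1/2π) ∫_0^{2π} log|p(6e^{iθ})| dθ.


Zeros: 2, 2, 3; r = 6.
Inside |z| < r: 2, 2, 3. Outside (|z| ≥ r): ∅.
p(0) = -12, so log|p(0)| = log(12) = 2.4849.
Apply Jensen: I(r) = log|p(0)| + Σ_k log(r/|z_k|), summed over zeros inside |z| < r.
  log(r/|z_k|) for z_k = 2: log(6/2) = 1.0986
  log(r/|z_k|) for z_k = 2: log(6/2) = 1.0986
  log(r/|z_k|) for z_k = 3: log(6/3) = 0.6931
Sum over inside zeros: 2.8904.
I(r) = log|p(0)| + (inside sum) = 2.4849 + 2.8904 = 5.3753.
Closed form (all zeros inside, monic): I(r) = n·log(r) = 3·log(6) = 5.3753. ✓

I(r) ≈ 5.3753.


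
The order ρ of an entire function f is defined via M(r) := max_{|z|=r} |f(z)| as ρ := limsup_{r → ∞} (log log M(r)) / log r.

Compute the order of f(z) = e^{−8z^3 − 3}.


|e^{−8z^3 − 3}| = e^{Re(-8·z^3) + -3} ≤ e^{8|z|^3 + -3} = e^{8r^3 + -3} on |z| = r, so ρ ≤ 3. Choosing z on |z|=r so that -8·z^3 is real positive (always possible by picking arg z appropriately) gives |f(z)| = e^{8r^3 + -3}, matching the bound. The additive constant -3 does not affect log log M(r) ~ 3·log r. Hence ρ = 3.
Therefore ρ = 3.

Order ρ = 3.


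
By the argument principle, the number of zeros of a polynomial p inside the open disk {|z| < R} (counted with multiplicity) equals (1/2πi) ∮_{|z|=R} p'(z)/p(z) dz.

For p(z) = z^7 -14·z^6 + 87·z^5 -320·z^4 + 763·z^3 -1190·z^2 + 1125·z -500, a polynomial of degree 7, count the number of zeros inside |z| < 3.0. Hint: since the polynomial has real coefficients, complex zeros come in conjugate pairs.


The zeros of p are: (2 + 1i), (2 - 1i), (1 + 2i), (1 - 2i), 4, (2 + 1i), (2 - 1i).
Their magnitudes are: 2.236, 2.236, 2.236, 2.236, 4, 2.236, 2.236.
Zeros with |z| < R = 3.0: (2 + 1i), (2 - 1i), (1 + 2i), (1 - 2i), (2 + 1i), (2 - 1i).
Count = 6.
By the argument principle, (1/2πi) ∮_{|z|=R} p'(z)/p(z) dz equals exactly this count.

Number of zeros inside |z| < 3.0: 6.


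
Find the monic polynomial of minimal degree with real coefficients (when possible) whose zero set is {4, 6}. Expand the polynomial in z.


The polynomial is p(z) = ∏_{α ∈ S} (z − α), where S = {4, 6}.
Expanding the product yields: p(z) = z^2 -10·z + 24.
The resulting polynomial has degree 2 and real coefficients as required.

p(z) = z^2 -10·z + 24.


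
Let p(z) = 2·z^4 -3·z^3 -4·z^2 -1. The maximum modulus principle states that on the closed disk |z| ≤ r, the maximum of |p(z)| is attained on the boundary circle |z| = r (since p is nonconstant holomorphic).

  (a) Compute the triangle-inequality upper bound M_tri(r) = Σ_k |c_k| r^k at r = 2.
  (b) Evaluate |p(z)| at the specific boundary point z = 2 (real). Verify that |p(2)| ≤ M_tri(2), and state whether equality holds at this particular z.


Coefficients: c_0 = -1, c_1 = 0, c_2 = -4, c_3 = -3, c_4 = 2. Radius r = 2.
Part (a). Triangle bound: M_tri(r) = Σ_k |c_k| r^k
  = |-1|·2^0 + |0|·2^1 + |-4|·2^2 + |-3|·2^3 + |2|·2^4
  = 1 + 0 + 16 + 24 + 32 = 73.
This bounds M(r) := max_{|z|=r} |p(z)| from above; equality holds iff all terms c_k z^k can be made to align in phase at a single z on |z|=r.
Part (b). At z = 2 (real, on the circle |z| = r):
  p(2) = (-1)·2^0 + (0)·2^1 + (-4)·2^2 + (-3)·2^3 + (2)·2^4 = -9.
  |p(2)| = 9.
Check: |p(2)| = 9 ≤ 73 = M_tri(2). ✓ Equality does not hold at z = 2 (the coefficients have mixed signs, so the terms do not all align in phase there).

M_tri(2) = 73; |p(2)| = 9; equality at z=2: no.


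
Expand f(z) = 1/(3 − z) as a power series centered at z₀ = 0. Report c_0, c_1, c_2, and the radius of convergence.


Let w = z − z₀, so z = z₀ + w.
Then 3 − z = 3 − (z₀ + w) = (3 − z₀) − w = 3 − w.
f(z) = 1/(3 − w) = (1/(3)) · 1/(1 − w/(3)) = Σ_{n≥0} w^n / (3)^(n+1).
So c_n = 1/(3)^(n+1):
  c_0 = 1/(3)^1 = 1/3.
  c_1 = 1/(3)^2 = 1/9.
  c_2 = 1/(3)^3 = 1/27.
The series is valid for |w/d| < 1, i.e. |z − z₀| < |d|.
Radius of convergence: R = |3 − z₀| = |3| = 3 (distance from z₀ to the singularity z = 3).

c_0 = 1/3, c_1 = 1/9, c_2 = 1/27; R = 3.


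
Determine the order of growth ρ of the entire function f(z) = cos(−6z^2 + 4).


Write cos(w) = (e^{iw} ± e^{−iw})/(2 or 2i), so |cos(w)| ≤ e^{|w|}. With w = −6z^2 + 4, |w| ≤ 6r^2 + 4 on |z|=r, giving M(r) ≤ e^{6r^2 + 4} and ρ ≤ 2. For the lower bound, choose z on |z|=r with -6z^2 purely imaginary of modulus 6r^2; then |cos(−6z^2 + 4)| grows like e^{6r^2}/2, so ρ ≥ 2. Hence ρ = 2.
Therefore ρ = 2.

Order ρ = 2.


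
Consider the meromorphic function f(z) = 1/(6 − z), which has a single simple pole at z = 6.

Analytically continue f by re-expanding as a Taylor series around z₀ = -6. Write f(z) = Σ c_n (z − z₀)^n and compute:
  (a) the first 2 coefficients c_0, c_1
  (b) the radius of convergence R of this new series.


Let w = z − z₀, so z = z₀ + w.
Then 6 − z = 6 − (z₀ + w) = (6 − z₀) − w = 12 − w.
f(z) = 1/(12 − w) = (1/(12)) · 1/(1 − w/(12)) = Σ_{n≥0} w^n / (12)^(n+1).
So c_n = 1/(12)^(n+1):
  c_0 = 1/(12)^1 = 1/12.
  c_1 = 1/(12)^2 = 1/144.
The series is valid for |w/d| < 1, i.e. |z − z₀| < |d|.
Radius of convergence: R = |6 − z₀| = |12| = 12 (distance from z₀ to the singularity z = 6).

c_0 = 1/12, c_1 = 1/144; R = 12.


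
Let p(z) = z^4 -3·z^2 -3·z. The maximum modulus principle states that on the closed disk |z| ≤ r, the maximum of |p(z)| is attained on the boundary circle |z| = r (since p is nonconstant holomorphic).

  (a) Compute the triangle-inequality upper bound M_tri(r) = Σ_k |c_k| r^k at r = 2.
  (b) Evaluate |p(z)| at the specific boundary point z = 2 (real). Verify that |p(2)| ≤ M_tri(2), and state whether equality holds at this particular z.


Coefficients: c_0 = 0, c_1 = -3, c_2 = -3, c_3 = 0, c_4 = 1. Radius r = 2.
Part (a). Triangle bound: M_tri(r) = Σ_k |c_k| r^k
  = |0|·2^0 + |-3|·2^1 + |-3|·2^2 + |0|·2^3 + |1|·2^4
  = 0 + 6 + 12 + 0 + 16 = 34.
This bounds M(r) := max_{|z|=r} |p(z)| from above; equality holds iff all terms c_k z^k can be made to align in phase at a single z on |z|=r.
Part (b). At z = 2 (real, on the circle |z| = r):
  p(2) = (0)·2^0 + (-3)·2^1 + (-3)·2^2 + (0)·2^3 + (1)·2^4 = -2.
  |p(2)| = 2.
Check: |p(2)| = 2 ≤ 34 = M_tri(2). ✓ Equality does not hold at z = 2 (the coefficients have mixed signs, so the terms do not all align in phase there).

M_tri(2) = 34; |p(2)| = 2; equality at z=2: no.


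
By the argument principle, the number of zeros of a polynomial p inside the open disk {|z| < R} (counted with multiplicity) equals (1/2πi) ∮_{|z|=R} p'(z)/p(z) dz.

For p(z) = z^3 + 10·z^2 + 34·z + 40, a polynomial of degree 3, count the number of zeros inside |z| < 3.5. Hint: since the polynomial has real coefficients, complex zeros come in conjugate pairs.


The zeros of p are: -4, (-3 + 1i), (-3 - 1i).
Their magnitudes are: 4, 3.162, 3.162.
Zeros with |z| < R = 3.5: (-3 + 1i), (-3 - 1i).
Count = 2.
By the argument principle, (1/2πi) ∮_{|z|=R} p'(z)/p(z) dz equals exactly this count.

Number of zeros inside |z| < 3.5: 2.


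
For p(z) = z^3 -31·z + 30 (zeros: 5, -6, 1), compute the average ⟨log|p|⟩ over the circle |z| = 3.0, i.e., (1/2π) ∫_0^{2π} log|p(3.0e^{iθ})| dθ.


Zeros: -6, 1, 5; r = 3.0.
Inside |z| < r: 1. Outside (|z| ≥ r): -6, 5.
p(0) = 30, so log|p(0)| = log(30) = 3.4012.
Apply Jensen: I(r) = log|p(0)| + Σ_k log(r/|z_k|), summed over zeros inside |z| < r.
  log(r/|z_k|) for z_k = 1: log(3.0/1) = 1.0986
  Outside zeros (-6, 5) contribute nothing to the Jensen sum.
Sum over inside zeros: 1.0986.
I(r) = log|p(0)| + (inside sum) = 3.4012 + 1.0986 = 4.4998.
Note: since some zeros are outside |z| ≤ r, the simplified n·log(r) form does NOT apply — only the inside zeros contribute.

I(r) ≈ 4.4998.


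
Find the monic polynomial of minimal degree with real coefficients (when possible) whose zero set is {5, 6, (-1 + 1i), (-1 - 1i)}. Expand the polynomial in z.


The polynomial is p(z) = ∏_{α ∈ S} (z − α), where S = {5, 6, (-1 + 1i), (-1 - 1i)}.
Expanding the product yields: p(z) = z^4 -9·z^3 + 10·z^2 + 38·z + 60.
Note conjugate pairs combine to real quadratics: (z − (-1+1i))(z − (-1−1i)) = z² + 2z + 2.
The resulting polynomial has degree 4 and real coefficients as required.

p(z) = z^4 -9·z^3 + 10·z^2 + 38·z + 60.


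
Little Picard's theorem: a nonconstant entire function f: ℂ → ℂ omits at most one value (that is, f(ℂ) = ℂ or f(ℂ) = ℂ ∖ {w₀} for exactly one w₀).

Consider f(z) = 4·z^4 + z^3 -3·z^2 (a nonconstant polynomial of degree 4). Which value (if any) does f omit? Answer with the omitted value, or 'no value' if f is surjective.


Little Picard bounds the complement of f(ℂ) to at most one point.
For every w ∈ ℂ, the equation p(z) − w = 0 is a nonconstant polynomial in z and hence has at least one root by the fundamental theorem of algebra. So p is surjective onto ℂ, omitting no value.

Omitted value: no value.


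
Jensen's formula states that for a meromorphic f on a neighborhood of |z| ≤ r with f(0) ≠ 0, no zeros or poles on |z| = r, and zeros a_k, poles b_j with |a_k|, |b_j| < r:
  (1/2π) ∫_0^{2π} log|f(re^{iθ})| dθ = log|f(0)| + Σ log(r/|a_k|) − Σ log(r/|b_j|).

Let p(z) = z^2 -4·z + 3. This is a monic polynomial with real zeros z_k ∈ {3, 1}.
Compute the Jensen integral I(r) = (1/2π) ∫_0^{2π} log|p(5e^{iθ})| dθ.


Zeros: 1, 3; r = 5.
Inside |z| < r: 1, 3. Outside (|z| ≥ r): ∅.
p(0) = 3, so log|p(0)| = log(3) = 1.0986.
Apply Jensen: I(r) = log|p(0)| + Σ_k log(r/|z_k|), summed over zeros inside |z| < r.
  log(r/|z_k|) for z_k = 3: log(5/3) = 0.5108
  log(r/|z_k|) for z_k = 1: log(5/1) = 1.6094
Sum over inside zeros: 2.1203.
I(r) = log|p(0)| + (inside sum) = 1.0986 + 2.1203 = 3.2189.
Closed form (all zeros inside, monic): I(r) = n·log(r) = 2·log(5) = 3.2189. ✓

I(r) ≈ 3.2189.


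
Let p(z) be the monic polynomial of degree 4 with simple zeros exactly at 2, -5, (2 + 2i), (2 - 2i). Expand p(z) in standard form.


The polynomial is p(z) = ∏_{α ∈ S} (z − α), where S = {2, -5, (2 + 2i), (2 - 2i)}.
Expanding the product yields: p(z) = z^4 -z^3 -14·z^2 + 64·z -80.
Note conjugate pairs combine to real quadratics: (z − (2+2i))(z − (2−2i)) = z² − 4z + 8.
The resulting polynomial has degree 4 and real coefficients as required.

p(z) = z^4 -z^3 -14·z^2 + 64·z -80.


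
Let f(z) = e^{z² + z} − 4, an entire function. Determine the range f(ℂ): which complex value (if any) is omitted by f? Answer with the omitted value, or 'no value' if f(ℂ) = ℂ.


Little Picard bounds the complement of f(ℂ) to at most one point.
The exponent g(z) = z² + z is a nonconstant polynomial, hence surjective onto ℂ. So e^{g(z)} takes every value in {e^w : w ∈ ℂ} = ℂ ∖ {0}. Adding -4 shifts the range to ℂ ∖ {-4}. f omits exactly -4.

Omitted value: -4.


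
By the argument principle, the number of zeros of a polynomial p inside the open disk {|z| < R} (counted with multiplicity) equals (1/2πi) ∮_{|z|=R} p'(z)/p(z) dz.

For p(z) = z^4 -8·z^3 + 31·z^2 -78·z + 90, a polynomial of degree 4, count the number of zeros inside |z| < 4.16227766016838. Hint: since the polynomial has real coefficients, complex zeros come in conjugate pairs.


The zeros of p are: 3, (1 + 3i), (1 - 3i), 3.
Their magnitudes are: 3, 3.162, 3.162, 3.
Zeros with |z| < R = 4.16227766016838: 3, (1 + 3i), (1 - 3i), 3.
Count = 4.
By the argument principle, (1/2πi) ∮_{|z|=R} p'(z)/p(z) dz equals exactly this count.

Number of zeros inside |z| < 4.16227766016838: 4.


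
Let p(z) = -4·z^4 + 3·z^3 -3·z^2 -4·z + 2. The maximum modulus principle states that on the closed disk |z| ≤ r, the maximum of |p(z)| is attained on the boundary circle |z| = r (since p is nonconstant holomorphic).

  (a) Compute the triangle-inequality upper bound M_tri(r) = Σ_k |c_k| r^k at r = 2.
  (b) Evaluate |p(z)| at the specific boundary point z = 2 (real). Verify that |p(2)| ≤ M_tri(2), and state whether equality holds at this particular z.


Coefficients: c_0 = 2, c_1 = -4, c_2 = -3, c_3 = 3, c_4 = -4. Radius r = 2.
Part (a). Triangle bound: M_tri(r) = Σ_k |c_k| r^k
  = |2|·2^0 + |-4|·2^1 + |-3|·2^2 + |3|·2^3 + |-4|·2^4
  = 2 + 8 + 12 + 24 + 64 = 110.
This bounds M(r) := max_{|z|=r} |p(z)| from above; equality holds iff all terms c_k z^k can be made to align in phase at a single z on |z|=r.
Part (b). At z = 2 (real, on the circle |z| = r):
  p(2) = (2)·2^0 + (-4)·2^1 + (-3)·2^2 + (3)·2^3 + (-4)·2^4 = -58.
  |p(2)| = 58.
Check: |p(2)| = 58 ≤ 110 = M_tri(2). ✓ Equality does not hold at z = 2 (the coefficients have mixed signs, so the terms do not all align in phase there).

M_tri(2) = 110; |p(2)| = 58; equality at z=2: no.


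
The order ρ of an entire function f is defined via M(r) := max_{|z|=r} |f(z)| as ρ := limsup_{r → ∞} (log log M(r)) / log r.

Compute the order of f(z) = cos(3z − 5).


cos(w) is a linear combination of e^{iw} and e^{−iw} (or e^w, e^{−w} in the hyperbolic case), so |cos(w)| ≤ e^{|w|}. With w = 3z − 5, |w| ≤ 3|z| + 5 = 3r + 5 on |z| = r, giving M(r) ≤ e^{3r + 5}, so ρ ≤ 1. On a suitable ray (z = it for sin/cos; z = t for sinh/cosh, t real → ∞), |cos(3z − 5)| grows like e^{3|t|}/2, so ρ ≥ 1. Hence ρ = 1.
Therefore ρ = 1.

Order ρ = 1.


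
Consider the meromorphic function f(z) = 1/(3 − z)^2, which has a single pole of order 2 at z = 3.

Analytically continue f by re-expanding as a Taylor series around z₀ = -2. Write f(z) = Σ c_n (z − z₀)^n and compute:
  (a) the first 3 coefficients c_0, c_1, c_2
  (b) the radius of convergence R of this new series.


Let w = z − z₀, so z = z₀ + w.
Then 3 − z = 3 − (z₀ + w) = (3 − z₀) − w = 5 − w.
f(z) = 1/(5 − w)^2 = (1/(5)^2) · (1 − w/(5))^{−2}.
By the binomial series (1−u)^{−2} = Σ_{n≥0} C(n+1, 1) u^n for |u|<1, with u = w/(5):
  c_n = C(n+1, 1) / (5)^(n+2).
  c_0 = 1/(5)^2 = 1/25.
  c_1 = 2/(5)^3 = 2/125.
  c_2 = 3/(5)^4 = 3/625.
The series is valid for |w/d| < 1, i.e. |z − z₀| < |d|.
Radius of convergence: R = |3 − z₀| = |5| = 5 (distance from z₀ to the singularity z = 3).

c_0 = 1/25, c_1 = 2/125, c_2 = 3/625; R = 5.


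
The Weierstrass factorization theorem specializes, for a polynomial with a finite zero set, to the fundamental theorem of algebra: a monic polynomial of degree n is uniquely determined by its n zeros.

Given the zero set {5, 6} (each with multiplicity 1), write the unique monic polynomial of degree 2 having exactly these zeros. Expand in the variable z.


The polynomial is p(z) = ∏_{α ∈ S} (z − α), where S = {5, 6}.
Expanding the product yields: p(z) = z^2 -11·z + 30.
The resulting polynomial has degree 2 and real coefficients as required.

p(z) = z^2 -11·z + 30.


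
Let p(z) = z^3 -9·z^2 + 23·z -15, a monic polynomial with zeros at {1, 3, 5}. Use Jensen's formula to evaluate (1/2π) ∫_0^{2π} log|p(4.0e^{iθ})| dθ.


Zeros: 1, 3, 5; r = 4.0.
Inside |z| < r: 1, 3. Outside (|z| ≥ r): 5.
p(0) = -15, so log|p(0)| = log(15) = 2.7081.
Apply Jensen: I(r) = log|p(0)| + Σ_k log(r/|z_k|), summed over zeros inside |z| < r.
  log(r/|z_k|) for z_k = 1: log(4.0/1) = 1.3863
  log(r/|z_k|) for z_k = 3: log(4.0/3) = 0.2877
  Outside zeros (5) contribute nothing to the Jensen sum.
Sum over inside zeros: 1.6740.
I(r) = log|p(0)| + (inside sum) = 2.7081 + 1.6740 = 4.3820.
Note: since some zeros are outside |z| ≤ r, the simplified n·log(r) form does NOT apply — only the inside zeros contribute.

I(r) ≈ 4.3820.


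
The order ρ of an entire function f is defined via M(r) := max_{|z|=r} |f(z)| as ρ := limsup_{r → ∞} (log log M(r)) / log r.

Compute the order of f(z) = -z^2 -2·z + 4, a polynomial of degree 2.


|f(z)| ≤ Σ|c_k|·r^k = O(r^2) as r → ∞. Polynomial growth is O(e^{r^ε}) for every ε > 0 (since r^2/e^{r^ε} → 0), so ρ ≤ ε for all ε > 0, i.e. ρ = 0. Every nonconstant polynomial has order 0.
Therefore ρ = 0.

Order ρ = 0.


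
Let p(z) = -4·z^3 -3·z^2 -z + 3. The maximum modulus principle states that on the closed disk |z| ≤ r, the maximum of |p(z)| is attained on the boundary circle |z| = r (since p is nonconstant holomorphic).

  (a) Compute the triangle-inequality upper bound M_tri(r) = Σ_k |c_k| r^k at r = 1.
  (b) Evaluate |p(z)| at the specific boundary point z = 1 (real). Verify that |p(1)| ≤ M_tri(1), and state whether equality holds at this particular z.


Coefficients: c_0 = 3, c_1 = -1, c_2 = -3, c_3 = -4. Radius r = 1.
Part (a). Triangle bound: M_tri(r) = Σ_k |c_k| r^k
  = |3|·1^0 + |-1|·1^1 + |-3|·1^2 + |-4|·1^3
  = 3 + 1 + 3 + 4 = 11.
This bounds M(r) := max_{|z|=r} |p(z)| from above; equality holds iff all terms c_k z^k can be made to align in phase at a single z on |z|=r.
Part (b). At z = 1 (real, on the circle |z| = r):
  p(1) = (3)·1^0 + (-1)·1^1 + (-3)·1^2 + (-4)·1^3 = -5.
  |p(1)| = 5.
Check: |p(1)| = 5 ≤ 11 = M_tri(1). ✓ Equality does not hold at z = 1 (the coefficients have mixed signs, so the terms do not all align in phase there).

M_tri(1) = 11; |p(1)| = 5; equality at z=1: no.


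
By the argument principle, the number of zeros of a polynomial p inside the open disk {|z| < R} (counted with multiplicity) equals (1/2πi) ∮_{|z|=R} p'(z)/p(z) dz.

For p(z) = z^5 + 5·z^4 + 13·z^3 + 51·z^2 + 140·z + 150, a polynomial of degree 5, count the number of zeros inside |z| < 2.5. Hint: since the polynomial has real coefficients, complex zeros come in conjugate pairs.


The zeros of p are: (1 + 3i), (1 - 3i), -3, (-2 + 1i), (-2 - 1i).
Their magnitudes are: 3.162, 3.162, 3, 2.236, 2.236.
Zeros with |z| < R = 2.5: (-2 + 1i), (-2 - 1i).
Count = 2.
By the argument principle, (1/2πi) ∮_{|z|=R} p'(z)/p(z) dz equals exactly this count.

Number of zeros inside |z| < 2.5: 2.


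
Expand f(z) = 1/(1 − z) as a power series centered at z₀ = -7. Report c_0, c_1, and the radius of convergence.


Let w = z − z₀, so z = z₀ + w.
Then 1 − z = 1 − (z₀ + w) = (1 − z₀) − w = 8 − w.
f(z) = 1/(8 − w) = (1/(8)) · 1/(1 − w/(8)) = Σ_{n≥0} w^n / (8)^(n+1).
So c_n = 1/(8)^(n+1):
  c_0 = 1/(8)^1 = 1/8.
  c_1 = 1/(8)^2 = 1/64.
The series is valid for |w/d| < 1, i.e. |z − z₀| < |d|.
Radius of convergence: R = |1 − z₀| = |8| = 8 (distance from z₀ to the singularity z = 1).

c_0 = 1/8, c_1 = 1/64; R = 8.


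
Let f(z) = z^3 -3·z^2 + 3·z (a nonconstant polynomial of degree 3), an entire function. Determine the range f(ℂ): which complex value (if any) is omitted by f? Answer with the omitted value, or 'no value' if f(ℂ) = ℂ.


Little Picard bounds the complement of f(ℂ) to at most one point.
For every w ∈ ℂ, the equation p(z) − w = 0 is a nonconstant polynomial in z and hence has at least one root by the fundamental theorem of algebra. So p is surjective onto ℂ, omitting no value.

Omitted value: no value.


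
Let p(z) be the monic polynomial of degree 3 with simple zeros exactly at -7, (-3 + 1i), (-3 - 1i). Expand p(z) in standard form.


The polynomial is p(z) = ∏_{α ∈ S} (z − α), where S = {-7, (-3 + 1i), (-3 - 1i)}.
Expanding the product yields: p(z) = z^3 + 13·z^2 + 52·z + 70.
Note conjugate pairs combine to real quadratics: (z − (-3+1i))(z − (-3−1i)) = z² + 6z + 10.
The resulting polynomial has degree 3 and real coefficients as required.

p(z) = z^3 + 13·z^2 + 52·z + 70.


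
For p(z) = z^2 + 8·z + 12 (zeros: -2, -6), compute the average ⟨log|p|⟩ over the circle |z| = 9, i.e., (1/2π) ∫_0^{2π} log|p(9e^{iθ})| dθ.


Zeros: -6, -2; r = 9.
Inside |z| < r: -6, -2. Outside (|z| ≥ r): ∅.
p(0) = 12, so log|p(0)| = log(12) = 2.4849.
Apply Jensen: I(r) = log|p(0)| + Σ_k log(r/|z_k|), summed over zeros inside |z| < r.
  log(r/|z_k|) for z_k = -2: log(9/2) = 1.5041
  log(r/|z_k|) for z_k = -6: log(9/6) = 0.4055
Sum over inside zeros: 1.9095.
I(r) = log|p(0)| + (inside sum) = 2.4849 + 1.9095 = 4.3944.
Closed form (all zeros inside, monic): I(r) = n·log(r) = 2·log(9) = 4.3944. ✓

I(r) ≈ 4.3944.


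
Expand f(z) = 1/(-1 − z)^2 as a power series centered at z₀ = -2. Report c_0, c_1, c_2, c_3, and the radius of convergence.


Let w = z − z₀, so z = z₀ + w.
Then -1 − z = -1 − (z₀ + w) = (-1 − z₀) − w = 1 − w.
f(z) = 1/(1 − w)^2 = (1/(1)^2) · (1 − w/(1))^{−2}.
By the binomial series (1−u)^{−2} = Σ_{n≥0} C(n+1, 1) u^n for |u|<1, with u = w/(1):
  c_n = C(n+1, 1) / (1)^(n+2).
  c_0 = 1/(1)^2 = 1.
  c_1 = 2/(1)^3 = 2.
  c_2 = 3/(1)^4 = 3.
  c_3 = 4/(1)^5 = 4.
The series is valid for |w/d| < 1, i.e. |z − z₀| < |d|.
Radius of convergence: R = |-1 − z₀| = |1| = 1 (distance from z₀ to the singularity z = -1).

c_0 = 1, c_1 = 2, c_2 = 3, c_3 = 4; R = 1.


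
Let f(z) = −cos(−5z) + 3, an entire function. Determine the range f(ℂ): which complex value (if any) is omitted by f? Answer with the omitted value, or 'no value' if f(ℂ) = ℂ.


Little Picard bounds the complement of f(ℂ) to at most one point.
cos is entire and surjective onto ℂ: for every w ∈ ℂ, cos(ζ) = w has a solution ζ ∈ ℂ (e.g., via the complex inverse arccos). With ζ = −5z this gives z = ζ/(-5). Then -1·cos(−5z) takes every value in -1·ℂ = ℂ, and adding 3 is a bijection of ℂ. So f is surjective and omits no value. (Note: only on the real line is cos bounded by [−1, 1].)

Omitted value: no value.


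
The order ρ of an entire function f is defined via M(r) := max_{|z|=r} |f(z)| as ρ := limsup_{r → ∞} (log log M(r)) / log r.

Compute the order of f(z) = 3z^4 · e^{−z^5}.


M(r) = max_{|z|=r} |3|·|z|^4·|e^{−z^5}| = 3·r^4 · e^{1r^5} (the factors attain their maxima compatibly on |z|=r). Then log M(r) = log 3 + 4·log r + 1r^5, dominated by the last term, so log log M(r) ~ 5·log r. The polynomial factor 3z^4 contributes only a log r term and does not affect the order. ρ = 5.
Therefore ρ = 5.

Order ρ = 5.


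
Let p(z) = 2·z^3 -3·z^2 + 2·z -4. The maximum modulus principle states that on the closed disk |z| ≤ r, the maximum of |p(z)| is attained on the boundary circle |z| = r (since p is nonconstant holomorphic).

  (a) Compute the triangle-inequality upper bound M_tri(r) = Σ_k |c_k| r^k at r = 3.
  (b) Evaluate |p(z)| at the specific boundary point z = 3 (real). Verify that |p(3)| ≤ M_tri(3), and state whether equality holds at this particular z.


Coefficients: c_0 = -4, c_1 = 2, c_2 = -3, c_3 = 2. Radius r = 3.
Part (a). Triangle bound: M_tri(r) = Σ_k |c_k| r^k
  = |-4|·3^0 + |2|·3^1 + |-3|·3^2 + |2|·3^3
  = 4 + 6 + 27 + 54 = 91.
This bounds M(r) := max_{|z|=r} |p(z)| from above; equality holds iff all terms c_k z^k can be made to align in phase at a single z on |z|=r.
Part (b). At z = 3 (real, on the circle |z| = r):
  p(3) = (-4)·3^0 + (2)·3^1 + (-3)·3^2 + (2)·3^3 = 29.
  |p(3)| = 29.
Check: |p(3)| = 29 ≤ 91 = M_tri(3). ✓ Equality does not hold at z = 3 (the coefficients have mixed signs, so the terms do not all align in phase there).

M_tri(3) = 91; |p(3)| = 29; equality at z=3: no.


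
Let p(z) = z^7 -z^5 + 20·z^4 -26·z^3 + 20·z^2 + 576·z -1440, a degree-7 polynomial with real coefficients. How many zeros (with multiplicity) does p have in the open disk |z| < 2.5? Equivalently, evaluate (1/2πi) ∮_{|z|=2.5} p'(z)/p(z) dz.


The zeros of p are: (0 + 3i), (0 - 3i), (2 + 2i), (2 - 2i), (-3 + 1i), (-3 - 1i), 2.
Their magnitudes are: 3, 3, 2.828, 2.828, 3.162, 3.162, 2.
Zeros with |z| < R = 2.5: 2.
Count = 1.
By the argument principle, (1/2πi) ∮_{|z|=R} p'(z)/p(z) dz equals exactly this count.

Number of zeros inside |z| < 2.5: 1.


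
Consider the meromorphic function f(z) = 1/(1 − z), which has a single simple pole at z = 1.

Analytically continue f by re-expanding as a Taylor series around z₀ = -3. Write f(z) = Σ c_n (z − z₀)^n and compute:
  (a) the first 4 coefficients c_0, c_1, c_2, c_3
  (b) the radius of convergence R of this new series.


Let w = z − z₀, so z = z₀ + w.
Then 1 − z = 1 − (z₀ + w) = (1 − z₀) − w = 4 − w.
f(z) = 1/(4 − w) = (1/(4)) · 1/(1 − w/(4)) = Σ_{n≥0} w^n / (4)^(n+1).
So c_n = 1/(4)^(n+1):
  c_0 = 1/(4)^1 = 1/4.
  c_1 = 1/(4)^2 = 1/16.
  c_2 = 1/(4)^3 = 1/64.
  c_3 = 1/(4)^4 = 1/256.
The series is valid for |w/d| < 1, i.e. |z − z₀| < |d|.
Radius of convergence: R = |1 − z₀| = |4| = 4 (distance from z₀ to the singularity z = 1).

c_0 = 1/4, c_1 = 1/16, c_2 = 1/64, c_3 = 1/256; R = 4.


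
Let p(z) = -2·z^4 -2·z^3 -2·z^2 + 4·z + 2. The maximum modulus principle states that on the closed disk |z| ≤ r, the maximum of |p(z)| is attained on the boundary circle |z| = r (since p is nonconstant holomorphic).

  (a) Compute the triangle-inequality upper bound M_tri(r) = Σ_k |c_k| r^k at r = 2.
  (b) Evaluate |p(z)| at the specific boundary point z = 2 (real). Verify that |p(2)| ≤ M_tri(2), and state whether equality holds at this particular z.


Coefficients: c_0 = 2, c_1 = 4, c_2 = -2, c_3 = -2, c_4 = -2. Radius r = 2.
Part (a). Triangle bound: M_tri(r) = Σ_k |c_k| r^k
  = |2|·2^0 + |4|·2^1 + |-2|·2^2 + |-2|·2^3 + |-2|·2^4
  = 2 + 8 + 8 + 16 + 32 = 66.
This bounds M(r) := max_{|z|=r} |p(z)| from above; equality holds iff all terms c_k z^k can be made to align in phase at a single z on |z|=r.
Part (b). At z = 2 (real, on the circle |z| = r):
  p(2) = (2)·2^0 + (4)·2^1 + (-2)·2^2 + (-2)·2^3 + (-2)·2^4 = -46.
  |p(2)| = 46.
Check: |p(2)| = 46 ≤ 66 = M_tri(2). ✓ Equality does not hold at z = 2 (the coefficients have mixed signs, so the terms do not all align in phase there).

M_tri(2) = 66; |p(2)| = 46; equality at z=2: no.


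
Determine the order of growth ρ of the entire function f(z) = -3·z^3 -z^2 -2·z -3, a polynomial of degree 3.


|f(z)| ≤ Σ|c_k|·r^k = O(r^3) as r → ∞. Polynomial growth is O(e^{r^ε}) for every ε > 0 (since r^3/e^{r^ε} → 0), so ρ ≤ ε for all ε > 0, i.e. ρ = 0. Every nonconstant polynomial has order 0.
Therefore ρ = 0.

Order ρ = 0.


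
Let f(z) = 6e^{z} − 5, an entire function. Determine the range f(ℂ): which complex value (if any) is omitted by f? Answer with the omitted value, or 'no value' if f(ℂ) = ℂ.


Little Picard bounds the complement of f(ℂ) to at most one point.
e^{z} is never zero on ℂ, so 6·e^{z} takes every value in ℂ ∖ {0}. Adding -5 shifts the range to ℂ ∖ {-5}. Thus f omits exactly the value -5.

Omitted value: -5.


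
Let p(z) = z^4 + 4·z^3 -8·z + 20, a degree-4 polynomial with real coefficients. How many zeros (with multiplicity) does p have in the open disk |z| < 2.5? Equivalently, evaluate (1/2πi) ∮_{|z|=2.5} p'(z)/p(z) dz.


The zeros of p are: (1 + 1i), (1 - 1i), (-3 + 1i), (-3 - 1i).
Their magnitudes are: 1.414, 1.414, 3.162, 3.162.
Zeros with |z| < R = 2.5: (1 + 1i), (1 - 1i).
Count = 2.
By the argument principle, (1/2πi) ∮_{|z|=R} p'(z)/p(z) dz equals exactly this count.

Number of zeros inside |z| < 2.5: 2.


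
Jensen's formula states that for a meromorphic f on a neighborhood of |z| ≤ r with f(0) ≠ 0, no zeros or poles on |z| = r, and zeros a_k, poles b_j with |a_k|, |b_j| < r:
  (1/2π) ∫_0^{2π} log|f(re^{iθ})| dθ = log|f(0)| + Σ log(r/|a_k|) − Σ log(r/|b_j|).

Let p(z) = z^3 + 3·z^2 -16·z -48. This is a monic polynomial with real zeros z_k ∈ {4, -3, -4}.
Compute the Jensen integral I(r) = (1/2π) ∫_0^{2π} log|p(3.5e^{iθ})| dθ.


Zeros: -4, -3, 4; r = 3.5.
Inside |z| < r: -3. Outside (|z| ≥ r): -4, 4.
p(0) = -48, so log|p(0)| = log(48) = 3.8712.
Apply Jensen: I(r) = log|p(0)| + Σ_k log(r/|z_k|), summed over zeros inside |z| < r.
  log(r/|z_k|) for z_k = -3: log(3.5/3) = 0.1542
  Outside zeros (-4, 4) contribute nothing to the Jensen sum.
Sum over inside zeros: 0.1542.
I(r) = log|p(0)| + (inside sum) = 3.8712 + 0.1542 = 4.0254.
Note: since some zeros are outside |z| ≤ r, the simplified n·log(r) form does NOT apply — only the inside zeros contribute.

I(r) ≈ 4.0254.


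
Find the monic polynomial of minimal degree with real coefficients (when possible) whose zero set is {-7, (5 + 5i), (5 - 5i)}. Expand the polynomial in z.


The polynomial is p(z) = ∏_{α ∈ S} (z − α), where S = {-7, (5 + 5i), (5 - 5i)}.
Expanding the product yields: p(z) = z^3 -3·z^2 -20·z + 350.
Note conjugate pairs combine to real quadratics: (z − (5+5i))(z − (5−5i)) = z² − 10z + 50.
The resulting polynomial has degree 3 and real coefficients as required.

p(z) = z^3 -3·z^2 -20·z + 350.


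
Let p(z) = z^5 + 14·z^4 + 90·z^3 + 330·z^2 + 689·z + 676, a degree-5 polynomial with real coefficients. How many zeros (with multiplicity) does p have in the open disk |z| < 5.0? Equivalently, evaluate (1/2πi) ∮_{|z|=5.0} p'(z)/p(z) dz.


The zeros of p are: (-3 + 2i), (-3 - 2i), (-2 + 3i), (-2 - 3i), -4.
Their magnitudes are: 3.606, 3.606, 3.606, 3.606, 4.
Zeros with |z| < R = 5.0: (-3 + 2i), (-3 - 2i), (-2 + 3i), (-2 - 3i), -4.
Count = 5.
By the argument principle, (1/2πi) ∮_{|z|=R} p'(z)/p(z) dz equals exactly this count.

Number of zeros inside |z| < 5.0: 5.


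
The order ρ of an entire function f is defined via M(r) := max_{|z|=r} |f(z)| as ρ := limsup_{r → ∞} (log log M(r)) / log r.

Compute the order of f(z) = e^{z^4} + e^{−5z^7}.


Each summand is entire of order 4 and 7 respectively (as in the single-exponential case). The order of a sum is at most the max of the orders, so ρ ≤ 7. For the lower bound: on |z|=r choose arg z so that -5z^7 is real positive; then |e^{-5z^7}| = e^{5r^7} while |e^{1z^4}| ≤ e^{1r^4} = o(e^{5r^7}). So |f| ≥ e^{5r^7}(1 − o(1)) and ρ ≥ 7. Hence ρ = max(4, 7) = 7.
Therefore ρ = 7.

Order ρ = 7.


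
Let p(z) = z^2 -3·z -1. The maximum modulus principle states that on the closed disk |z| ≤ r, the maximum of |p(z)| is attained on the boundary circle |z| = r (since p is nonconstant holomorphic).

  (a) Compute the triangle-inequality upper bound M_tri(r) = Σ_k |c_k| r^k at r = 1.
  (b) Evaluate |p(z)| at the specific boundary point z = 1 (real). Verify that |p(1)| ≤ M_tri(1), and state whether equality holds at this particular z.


Coefficients: c_0 = -1, c_1 = -3, c_2 = 1. Radius r = 1.
Part (a). Triangle bound: M_tri(r) = Σ_k |c_k| r^k
  = |-1|·1^0 + |-3|·1^1 + |1|·1^2
  = 1 + 3 + 1 = 5.
This bounds M(r) := max_{|z|=r} |p(z)| from above; equality holds iff all terms c_k z^k can be made to align in phase at a single z on |z|=r.
Part (b). At z = 1 (real, on the circle |z| = r):
  p(1) = (-1)·1^0 + (-3)·1^1 + (1)·1^2 = -3.
  |p(1)| = 3.
Check: |p(1)| = 3 ≤ 5 = M_tri(1). ✓ Equality does not hold at z = 1 (the coefficients have mixed signs, so the terms do not all align in phase there).

M_tri(1) = 5; |p(1)| = 3; equality at z=1: no.


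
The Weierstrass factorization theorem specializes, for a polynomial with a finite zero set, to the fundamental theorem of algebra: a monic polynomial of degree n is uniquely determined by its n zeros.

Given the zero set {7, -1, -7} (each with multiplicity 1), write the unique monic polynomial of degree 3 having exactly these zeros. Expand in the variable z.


The polynomial is p(z) = ∏_{α ∈ S} (z − α), where S = {7, -1, -7}.
Expanding the product yields: p(z) = z^3 + z^2 -49·z -49.
The resulting polynomial has degree 3 and real coefficients as required.

p(z) = z^3 + z^2 -49·z -49.


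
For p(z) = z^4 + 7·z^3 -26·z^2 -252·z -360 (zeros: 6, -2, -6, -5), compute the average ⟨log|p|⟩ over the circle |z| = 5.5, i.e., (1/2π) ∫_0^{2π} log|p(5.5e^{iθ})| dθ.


Zeros: -6, -5, -2, 6; r = 5.5.
Inside |z| < r: -5, -2. Outside (|z| ≥ r): -6, 6.
p(0) = -360, so log|p(0)| = log(360) = 5.8861.
Apply Jensen: I(r) = log|p(0)| + Σ_k log(r/|z_k|), summed over zeros inside |z| < r.
  log(r/|z_k|) for z_k = -2: log(5.5/2) = 1.0116
  log(r/|z_k|) for z_k = -5: log(5.5/5) = 0.0953
  Outside zeros (-6, 6) contribute nothing to the Jensen sum.
Sum over inside zeros: 1.1069.
I(r) = log|p(0)| + (inside sum) = 5.8861 + 1.1069 = 6.9930.
Note: since some zeros are outside |z| ≤ r, the simplified n·log(r) form does NOT apply — only the inside zeros contribute.

I(r) ≈ 6.9930.


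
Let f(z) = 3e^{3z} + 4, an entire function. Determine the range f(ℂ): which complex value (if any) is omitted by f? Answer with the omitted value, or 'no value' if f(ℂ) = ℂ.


Little Picard bounds the complement of f(ℂ) to at most one point.
e^{3z} is never zero on ℂ, so 3·e^{3z} takes every value in ℂ ∖ {0}. Adding 4 shifts the range to ℂ ∖ {4}. Thus f omits exactly the value 4.

Omitted value: 4.


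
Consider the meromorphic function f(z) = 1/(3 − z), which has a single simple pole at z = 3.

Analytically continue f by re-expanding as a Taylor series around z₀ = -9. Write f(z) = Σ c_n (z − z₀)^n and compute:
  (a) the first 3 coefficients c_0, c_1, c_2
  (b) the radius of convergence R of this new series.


Let w = z − z₀, so z = z₀ + w.
Then 3 − z = 3 − (z₀ + w) = (3 − z₀) − w = 12 − w.
f(z) = 1/(12 − w) = (1/(12)) · 1/(1 − w/(12)) = Σ_{n≥0} w^n / (12)^(n+1).
So c_n = 1/(12)^(n+1):
  c_0 = 1/(12)^1 = 1/12.
  c_1 = 1/(12)^2 = 1/144.
  c_2 = 1/(12)^3 = 1/1728.
The series is valid for |w/d| < 1, i.e. |z − z₀| < |d|.
Radius of convergence: R = |3 − z₀| = |12| = 12 (distance from z₀ to the singularity z = 3).

c_0 = 1/12, c_1 = 1/144, c_2 = 1/1728; R = 12.


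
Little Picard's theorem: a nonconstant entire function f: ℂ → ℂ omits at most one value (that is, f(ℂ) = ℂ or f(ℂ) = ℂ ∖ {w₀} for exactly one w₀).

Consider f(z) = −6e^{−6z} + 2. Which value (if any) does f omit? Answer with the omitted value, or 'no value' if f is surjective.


Little Picard bounds the complement of f(ℂ) to at most one point.
e^{−6z} is never zero on ℂ, so -6·e^{−6z} takes every value in ℂ ∖ {0}. Adding 2 shifts the range to ℂ ∖ {2}. Thus f omits exactly the value 2.

Omitted value: 2.
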